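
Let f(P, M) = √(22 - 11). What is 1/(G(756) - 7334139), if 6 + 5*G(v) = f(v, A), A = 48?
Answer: -36670701/268948062366278 - √11/268948062366278 ≈ -1.3635e-7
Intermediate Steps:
f(P, M) = √11
G(v) = -6/5 + √11/5
1/(G(756) - 7334139) = 1/((-6/5 + √11/5) - 7334139) = 1/(-36670701/5 + √11/5)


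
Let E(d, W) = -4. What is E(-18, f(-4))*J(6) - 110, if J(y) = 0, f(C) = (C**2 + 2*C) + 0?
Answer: -110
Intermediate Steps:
f(C) = C**2 + 2*C
E(-18, f(-4))*J(6) - 110 = -4*0 - 110 = 0 - 110 = -110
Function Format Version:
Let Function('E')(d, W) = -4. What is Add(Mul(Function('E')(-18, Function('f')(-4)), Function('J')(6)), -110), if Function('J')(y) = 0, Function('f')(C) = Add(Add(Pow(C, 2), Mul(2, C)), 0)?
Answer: -110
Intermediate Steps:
Function('f')(C) = Add(Pow(C, 2), Mul(2, C))
Add(Mul(Function('E')(-18, Function('f')(-4)), Function('J')(6)), -110) = Add(Mul(-4, 0), -110) = Add(0, -110) = -110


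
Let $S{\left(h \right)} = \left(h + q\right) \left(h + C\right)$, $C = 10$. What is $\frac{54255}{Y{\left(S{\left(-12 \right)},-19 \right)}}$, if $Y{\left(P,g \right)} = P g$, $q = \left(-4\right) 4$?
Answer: $- \frac{54255}{1064} \approx -50.992$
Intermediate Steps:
$q = -16$
$S{\left(h \right)} = \left(-16 + h\right) \left(10 + h\right)$ ($S{\left(h \right)} = \left(h - 16\right) \left(h + 10\right) = \left(-16 + h\right) \left(10 + h\right)$)
$\frac{54255}{Y{\left(S{\left(-12 \right)},-19 \right)}} = \frac{54255}{\left(-160 + \left(-12\right)^{2} - -72\right) \left(-19\right)} = \frac{54255}{\left(-160 + 144 + 72\right) \left(-19\right)} = \frac{54255}{56 \left(-19\right)} = \frac{54255}{-1064} = 54255 \left(- \frac{1}{1064}\right) = - \frac{54255}{1064}$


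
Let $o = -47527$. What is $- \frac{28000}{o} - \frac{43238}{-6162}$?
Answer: $\frac{85673401}{11263899} \approx 7.606$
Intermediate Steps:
$- \frac{28000}{o} - \frac{43238}{-6162} = - \frac{28000}{-47527} - \frac{43238}{-6162} = \left(-28000\right) \left(- \frac{1}{47527}\right) - - \frac{1663}{237} = \frac{28000}{47527} + \frac{1663}{237} = \frac{85673401}{11263899}$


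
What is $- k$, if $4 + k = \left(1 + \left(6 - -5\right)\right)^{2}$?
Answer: $-140$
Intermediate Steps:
$k = 140$ ($k = -4 + \left(1 + \left(6 - -5\right)\right)^{2} = -4 + \left(1 + \left(6 + 5\right)\right)^{2} = -4 + \left(1 + 11\right)^{2} = -4 + 12^{2} = -4 + 144 = 140$)
$- k = \left(-1\right) 140 = -140$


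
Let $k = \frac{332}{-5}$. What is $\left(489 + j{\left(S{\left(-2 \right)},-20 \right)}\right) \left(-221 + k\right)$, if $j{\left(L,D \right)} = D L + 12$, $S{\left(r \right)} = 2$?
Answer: $- \frac{662457}{5} \approx -1.3249 \cdot 10^{5}$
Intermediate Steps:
$j{\left(L,D \right)} = 12 + D L$
$k = - \frac{332}{5}$ ($k = 332 \left(- \frac{1}{5}\right) = - \frac{332}{5} \approx -66.4$)
$\left(489 + j{\left(S{\left(-2 \right)},-20 \right)}\right) \left(-221 + k\right) = \left(489 + \left(12 - 40\right)\right) \left(-221 - \frac{332}{5}\right) = \left(489 + \left(12 - 40\right)\right) \left(- \frac{1437}{5}\right) = \left(489 - 28\right) \left(- \frac{1437}{5}\right) = 461 \left(- \frac{1437}{5}\right) = - \frac{662457}{5}$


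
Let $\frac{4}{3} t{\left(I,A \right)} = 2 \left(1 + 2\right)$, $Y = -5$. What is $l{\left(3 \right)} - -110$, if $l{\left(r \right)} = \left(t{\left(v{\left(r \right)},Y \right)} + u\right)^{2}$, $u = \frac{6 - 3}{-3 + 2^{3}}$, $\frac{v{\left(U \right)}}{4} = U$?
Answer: $\frac{13601}{100} \approx 136.01$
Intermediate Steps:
$v{\left(U \right)} = 4 U$
$t{\left(I,A \right)} = \frac{9}{2}$ ($t{\left(I,A \right)} = \frac{3 \cdot 2 \left(1 + 2\right)}{4} = \frac{3 \cdot 2 \cdot 3}{4} = \frac{3}{4} \cdot 6 = \frac{9}{2}$)
$u = \frac{3}{5}$ ($u = \frac{3}{-3 + 8} = \frac{3}{5} \approx 0.6$)
$l{\left(r \right)} = \frac{2601}{100}$ ($l{\left(r \right)} = \left(\frac{9}{2} + \frac{3}{5}\right)^{2} = \left(\frac{51}{10}\right)^{2} = \frac{2601}{100}$)
$l{\left(3 \right)} - -110 = \frac{2601}{100} - -110 = \frac{2601}{100} + 110 = \frac{13601}{100}$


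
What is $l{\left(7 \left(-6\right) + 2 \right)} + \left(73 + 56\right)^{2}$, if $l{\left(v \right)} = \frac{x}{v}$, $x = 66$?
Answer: $\frac{332787}{20} \approx 16639.0$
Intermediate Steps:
$l{\left(v \right)} = \frac{66}{v}$
$l{\left(7 \left(-6\right) + 2 \right)} + \left(73 + 56\right)^{2} = \frac{66}{7 \left(-6\right) + 2} + \left(73 + 56\right)^{2} = \frac{66}{-42 + 2} + 129^{2} = \frac{66}{-40} + 16641 = 66 \left(- \frac{1}{40}\right) + 16641 = - \frac{33}{20} + 16641 = \frac{332787}{20}$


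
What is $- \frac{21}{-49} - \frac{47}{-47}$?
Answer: $\frac{10}{7} \approx 1.4286$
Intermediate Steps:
$- \frac{21}{-49} - \frac{47}{-47} = \left(-21\right) \left(- \frac{1}{49}\right) - -1 = \frac{3}{7} + 1 = \frac{10}{7}$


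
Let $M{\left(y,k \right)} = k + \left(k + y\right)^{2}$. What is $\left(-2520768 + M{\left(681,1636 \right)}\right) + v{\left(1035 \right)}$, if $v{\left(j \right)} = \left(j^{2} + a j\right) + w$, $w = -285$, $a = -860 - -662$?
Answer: $3715367$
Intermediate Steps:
$a = -198$ ($a = -860 + 662 = -198$)
$v{\left(j \right)} = -285 + j^{2} - 198 j$ ($v{\left(j \right)} = \left(j^{2} - 198 j\right) - 285 = -285 + j^{2} - 198 j$)
$\left(-2520768 + M{\left(681,1636 \right)}\right) + v{\left(1035 \right)} = \left(-2520768 + \left(1636 + \left(1636 + 681\right)^{2}\right)\right) - \left(205215 - 1071225\right) = \left(-2520768 + \left(1636 + 2317^{2}\right)\right) - -866010 = \left(-2520768 + \left(1636 + 5368489\right)\right) + 866010 = \left(-2520768 + 5370125\right) + 866010 = 2849357 + 866010 = 3715367$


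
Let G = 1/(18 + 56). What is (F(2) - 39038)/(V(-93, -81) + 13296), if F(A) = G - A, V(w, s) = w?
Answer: -2888959/977022 ≈ -2.9569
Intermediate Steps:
G = 1/74 ≈ 0.013514
F(A) = 1/74 - A
(F(2) - 39038)/(V(-93, -81) + 13296) = ((1/74 - 1*2) - 39038)/(-93 + 13296) = ((1/74 - 2) - 39038)/13203 = (-147/74 - 39038)*(1/13203) = -2888959/74*1/13203 = -2888959/977022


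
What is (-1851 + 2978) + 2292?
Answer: 3419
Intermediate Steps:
(-1851 + 2978) + 2292 = 1127 + 2292 = 3419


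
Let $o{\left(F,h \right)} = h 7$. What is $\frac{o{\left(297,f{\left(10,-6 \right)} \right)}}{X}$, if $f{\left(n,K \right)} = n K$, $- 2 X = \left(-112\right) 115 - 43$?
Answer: $- \frac{840}{12923} \approx -0.065$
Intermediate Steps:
$X = \frac{12923}{2}$ ($X = - \frac{\left(-112\right) 115 - 43}{2} = - \frac{-12880 - 43}{2} = \left(- \frac{1}{2}\right) \left(-12923\right) = \frac{12923}{2} \approx 6461.5$)
$f{\left(n,K \right)} = K n$
$o{\left(F,h \right)} = 7 h$
$\frac{o{\left(297,f{\left(10,-6 \right)} \right)}}{X} = \frac{7 \left(\left(-6\right) 10\right)}{\frac{12923}{2}} = 7 \left(-60\right) \frac{2}{12923} = \left(-420\right) \frac{2}{12923} = - \frac{840}{12923}$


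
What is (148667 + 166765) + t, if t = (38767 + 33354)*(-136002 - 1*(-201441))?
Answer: 4719841551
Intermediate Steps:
t = 4719526119 (t = 72121*(-136002 + 201441) = 72121*65439 = 4719526119)
(148667 + 166765) + t = (148667 + 166765) + 4719526119 = 315432 + 4719526119 = 4719841551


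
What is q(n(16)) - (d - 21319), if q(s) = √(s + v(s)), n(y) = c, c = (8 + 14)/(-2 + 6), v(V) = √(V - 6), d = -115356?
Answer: 136675 + √(22 + 2*I*√2)/2 ≈ 1.3668e+5 + 0.15045*I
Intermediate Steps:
v(V) = √(-6 + V)
c = 11/2 (c = 22/4 = 22*(¼) = 11/2 ≈ 5.5000)
n(y) = 11/2
q(s) = √(s + √(-6 + s))
q(n(16)) - (d - 21319) = √(11/2 + √(-6 + 11/2)) - (-115356 - 21319) = √(11/2 + √(-½)) - 1*(-136675) = √(11/2 + I*√2/2) + 136675 = 136675 + √(11/2 + I*√2/2)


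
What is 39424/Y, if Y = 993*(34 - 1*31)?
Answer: 39424/2979 ≈ 13.234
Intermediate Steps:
Y = 2979 (Y = 993*(34 - 31) = 993*3 = 2979)
39424/Y = 39424/2979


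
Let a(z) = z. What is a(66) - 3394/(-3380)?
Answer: 113237/1690 ≈ 67.004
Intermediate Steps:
a(66) - 3394/(-3380) = 66 - 3394/(-3380) = 66 - 3394*(-1/3380) = 66 + 1697/1690 = 113237/1690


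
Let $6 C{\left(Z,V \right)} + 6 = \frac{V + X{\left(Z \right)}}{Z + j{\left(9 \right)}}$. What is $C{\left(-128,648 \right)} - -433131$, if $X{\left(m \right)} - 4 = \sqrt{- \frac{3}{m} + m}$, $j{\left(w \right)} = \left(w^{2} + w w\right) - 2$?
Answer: $\frac{20790403}{48} + \frac{i \sqrt{32762}}{3072} \approx 4.3313 \cdot 10^{5} + 0.05892 i$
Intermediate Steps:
$j{\left(w \right)} = -2 + 2 w^{2}$ ($j{\left(w \right)} = \left(w^{2} + w^{2}\right) - 2 = 2 w^{2} - 2 = -2 + 2 w^{2}$)
$X{\left(m \right)} = 4 + \sqrt{m - \frac{3}{m}}$ ($X{\left(m \right)} = 4 + \sqrt{- \frac{3}{m} + m} = 4 + \sqrt{m - \frac{3}{m}}$)
$C{\left(Z,V \right)} = -1 + \frac{4 + V + \sqrt{Z - \frac{3}{Z}}}{6 \left(160 + Z\right)}$ ($C{\left(Z,V \right)} = -1 + \frac{\left(V + \left(4 + \sqrt{Z - \frac{3}{Z}}\right)\right) \frac{1}{Z - \left(2 - 2 \cdot 9^{2}\right)}}{6} = -1 + \frac{\left(4 + V + \sqrt{Z - \frac{3}{Z}}\right) \frac{1}{Z + \left(-2 + 2 \cdot 81\right)}}{6} = -1 + \frac{\left(4 + V + \sqrt{Z - \frac{3}{Z}}\right) \frac{1}{Z + \left(-2 + 162\right)}}{6} = -1 + \frac{\left(4 + V + \sqrt{Z - \frac{3}{Z}}\right) \frac{1}{Z + 160}}{6} = -1 + \frac{\left(4 + V + \sqrt{Z - \frac{3}{Z}}\right) \frac{1}{160 + Z}}{6} = -1 + \frac{\frac{1}{160 + Z} \left(4 + V + \sqrt{Z - \frac{3}{Z}}\right)}{6} = -1 + \frac{4 + V + \sqrt{Z - \frac{3}{Z}}}{6 \left(160 + Z\right)}$)
$C{\left(-128,648 \right)} - -433131 = \frac{-956 + 648 + \sqrt{-128 - \frac{3}{-128}} - -768}{6 \left(160 - 128\right)} - -433131 = \frac{-956 + 648 + \sqrt{-128 - - \frac{3}{128}} + 768}{6 \cdot 32} + 433131 = \frac{1}{6} \cdot \frac{1}{32} \left(-956 + 648 + \sqrt{-128 + \frac{3}{128}} + 768\right) + 433131 = \frac{1}{6} \cdot \frac{1}{32} \left(-956 + 648 + \sqrt{- \frac{16381}{128}} + 768\right) + 433131 = \frac{1}{6} \cdot \frac{1}{32} \left(-956 + 648 + \frac{i \sqrt{32762}}{16} + 768\right) + 433131 = \frac{1}{6} \cdot \frac{1}{32} \left(460 + \frac{i \sqrt{32762}}{16}\right) + 433131 = \left(\frac{115}{48} + \frac{i \sqrt{32762}}{3072}\right) + 433131 = \frac{20790403}{48} + \frac{i \sqrt{32762}}{3072}$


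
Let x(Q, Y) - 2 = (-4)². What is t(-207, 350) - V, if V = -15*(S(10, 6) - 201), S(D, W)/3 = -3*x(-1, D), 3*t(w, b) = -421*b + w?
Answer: -163892/3 ≈ -54631.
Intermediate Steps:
x(Q, Y) = 18 (x(Q, Y) = 2 + (-4)² = 2 + 16 = 18)
t(w, b) = -421*b/3 + w/3 (t(w, b) = (-421*b + w)/3 = (w - 421*b)/3 = -421*b/3 + w/3)
S(D, W) = -162 (S(D, W) = 3*(-3*18) = 3*(-54) = -162)
V = 5445 (V = -15*(-162 - 201) = -15*(-363) = 5445)
t(-207, 350) - V = (-421/3*350 + (⅓)*(-207)) - 1*5445 = (-147350/3 - 69) - 5445 = -147557/3 - 5445 = -163892/3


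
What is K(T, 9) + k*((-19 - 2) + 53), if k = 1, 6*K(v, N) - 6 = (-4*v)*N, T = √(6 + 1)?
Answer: 33 - 6*√7 ≈ 17.125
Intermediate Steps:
T = √7 ≈ 2.6458
K(v, N) = 1 - 2*N*v/3 (K(v, N) = 1 + ((-4*v)*N)/6 = 1 + (-4*N*v)/6 = 1 - 2*N*v/3)
K(T, 9) + k*((-19 - 2) + 53) = (1 - ⅔*9*√7) + 1*((-19 - 2) + 53) = (1 - 6*√7) + 1*(-21 + 53) = (1 - 6*√7) + 1*32 = (1 - 6*√7) + 32 = 33 - 6*√7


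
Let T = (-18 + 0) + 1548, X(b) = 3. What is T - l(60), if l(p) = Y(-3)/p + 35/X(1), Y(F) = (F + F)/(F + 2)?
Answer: 45547/30 ≈ 1518.2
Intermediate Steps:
Y(F) = 2*F/(2 + F) (Y(F) = (2*F)/(2 + F) = 2*F/(2 + F))
T = 1530 (T = -18 + 1548 = 1530)
l(p) = 35/3 + 6/p (l(p) = (2*(-3)/(2 - 3))/p + 35/3 = (2*(-3)/(-1))/p + 35*(⅓) = (2*(-3)*(-1))/p + 35/3 = 6/p + 35/3 = 35/3 + 6/p)
T - l(60) = 1530 - (35/3 + 6/60) = 1530 - (35/3 + 6*(1/60)) = 1530 - (35/3 + ⅒) = 1530 - 1*353/30 = 1530 - 353/30 = 45547/30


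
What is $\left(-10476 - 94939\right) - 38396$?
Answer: $-143811$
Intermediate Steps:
$\left(-10476 - 94939\right) - 38396 = -105415 - 38396 = -143811$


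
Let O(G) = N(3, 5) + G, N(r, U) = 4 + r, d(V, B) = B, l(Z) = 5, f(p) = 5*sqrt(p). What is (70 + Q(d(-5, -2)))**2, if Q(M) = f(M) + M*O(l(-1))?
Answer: 2066 + 460*I*sqrt(2) ≈ 2066.0 + 650.54*I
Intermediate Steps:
O(G) = 7 + G (O(G) = (4 + 3) + G = 7 + G)
Q(M) = 5*sqrt(M) + 12*M (Q(M) = 5*sqrt(M) + M*(7 + 5) = 5*sqrt(M) + M*12 = 5*sqrt(M) + 12*M)
(70 + Q(d(-5, -2)))**2 = (70 + (5*sqrt(-2) + 12*(-2)))**2 = (70 + (5*(I*sqrt(2)) - 24))**2 = (70 + (5*I*sqrt(2) - 24))**2 = (70 + (-24 + 5*I*sqrt(2)))**2 = (46 + 5*I*sqrt(2))**2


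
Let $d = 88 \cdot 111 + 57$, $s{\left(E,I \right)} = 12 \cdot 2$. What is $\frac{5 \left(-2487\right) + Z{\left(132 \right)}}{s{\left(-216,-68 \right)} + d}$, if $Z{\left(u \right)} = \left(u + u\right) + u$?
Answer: $- \frac{4013}{3283} \approx -1.2224$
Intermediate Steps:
$s{\left(E,I \right)} = 24$
$d = 9825$ ($d = 9768 + 57 = 9825$)
$Z{\left(u \right)} = 3 u$ ($Z{\left(u \right)} = 2 u + u = 3 u$)
$\frac{5 \left(-2487\right) + Z{\left(132 \right)}}{s{\left(-216,-68 \right)} + d} = \frac{5 \left(-2487\right) + 3 \cdot 132}{24 + 9825} = \frac{-12435 + 396}{9849} = \left(-12039\right) \frac{1}{9849} = - \frac{4013}{3283}$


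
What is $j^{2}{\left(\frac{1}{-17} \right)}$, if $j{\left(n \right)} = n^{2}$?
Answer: $\frac{1}{83521} \approx 1.1973 \cdot 10^{-5}$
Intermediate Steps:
$j^{2}{\left(\frac{1}{-17} \right)} = \left(\left(\frac{1}{-17}\right)^{2}\right)^{2} = \left(\left(- \frac{1}{17}\right)^{2}\right)^{2} = \left(\frac{1}{289}\right)^{2} = \frac{1}{83521}$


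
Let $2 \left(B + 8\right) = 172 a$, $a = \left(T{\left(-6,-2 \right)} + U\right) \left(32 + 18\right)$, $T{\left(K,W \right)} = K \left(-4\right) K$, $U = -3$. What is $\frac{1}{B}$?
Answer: $- \frac{1}{632108} \approx -1.582 \cdot 10^{-6}$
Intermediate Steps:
$T{\left(K,W \right)} = - 4 K^{2}$ ($T{\left(K,W \right)} = - 4 K K = - 4 K^{2}$)
$a = -7350$ ($a = \left(- 4 \left(-6\right)^{2} - 3\right) \left(32 + 18\right) = \left(\left(-4\right) 36 - 3\right) 50 = \left(-144 - 3\right) 50 = \left(-147\right) 50 = -7350$)
$B = -632108$ ($B = -8 + \frac{172 \left(-7350\right)}{2} = -8 + \frac{1}{2} \left(-1264200\right) = -8 - 632100 = -632108$)
$\frac{1}{B} = \frac{1}{-632108} = - \frac{1}{632108}$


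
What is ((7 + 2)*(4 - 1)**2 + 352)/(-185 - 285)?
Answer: -433/470 ≈ -0.92128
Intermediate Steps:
((7 + 2)*(4 - 1)**2 + 352)/(-185 - 285) = (9*3**2 + 352)/(-470) = (9*9 + 352)*(-1/470) = (81 + 352)*(-1/470) = 433*(-1/470) = -433/470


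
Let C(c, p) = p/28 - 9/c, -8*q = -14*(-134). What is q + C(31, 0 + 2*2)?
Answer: -101837/434 ≈ -234.65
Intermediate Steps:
q = -469/2 (q = -(-7)*(-134)/4 = -⅛*1876 = -469/2 ≈ -234.50)
C(c, p) = -9/c + p/28 (C(c, p) = p*(1/28) - 9/c = p/28 - 9/c = -9/c + p/28)
q + C(31, 0 + 2*2) = -469/2 + (-9/31 + (0 + 2*2)/28) = -469/2 + (-9*1/31 + (0 + 4)/28) = -469/2 + (-9/31 + (1/28)*4) = -469/2 + (-9/31 + ⅐) = -469/2 - 32/217 = -101837/434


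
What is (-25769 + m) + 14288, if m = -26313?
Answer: -37794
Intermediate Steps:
(-25769 + m) + 14288 = (-25769 - 26313) + 14288 = -52082 + 14288 = -37794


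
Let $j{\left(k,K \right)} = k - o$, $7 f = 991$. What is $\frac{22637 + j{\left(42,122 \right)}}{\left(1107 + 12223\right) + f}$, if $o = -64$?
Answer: $\frac{159201}{94301} \approx 1.6882$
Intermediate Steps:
$f = \frac{991}{7}$ ($f = \frac{1}{7} \cdot 991 = \frac{991}{7} \approx 141.57$)
$j{\left(k,K \right)} = 64 + k$ ($j{\left(k,K \right)} = k - -64 = k + 64 = 64 + k$)
$\frac{22637 + j{\left(42,122 \right)}}{\left(1107 + 12223\right) + f} = \frac{22637 + \left(64 + 42\right)}{\left(1107 + 12223\right) + \frac{991}{7}} = \frac{22637 + 106}{13330 + \frac{991}{7}} = \frac{22743}{\frac{94301}{7}} = 22743 \cdot \frac{7}{94301} = \frac{159201}{94301}$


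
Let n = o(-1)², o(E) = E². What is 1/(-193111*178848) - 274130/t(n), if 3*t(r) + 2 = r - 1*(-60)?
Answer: -28403307888505979/2037713451552 ≈ -13939.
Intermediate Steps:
n = 1 (n = ((-1)²)² = 1² = 1)
t(r) = 58/3 + r/3 (t(r) = -⅔ + (r - 1*(-60))/3 = -⅔ + (r + 60)/3 = -⅔ + (60 + r)/3 = -⅔ + (20 + r/3) = 58/3 + r/3)
1/(-193111*178848) - 274130/t(n) = 1/(-193111*178848) - 274130/(58/3 + (⅓)*1) = -1/193111*1/178848 - 274130/(58/3 + ⅓) = -1/34537516128 - 274130/59/3 = -1/34537516128 - 274130*3/59 = -1/34537516128 - 822390/59 = -28403307888505979/2037713451552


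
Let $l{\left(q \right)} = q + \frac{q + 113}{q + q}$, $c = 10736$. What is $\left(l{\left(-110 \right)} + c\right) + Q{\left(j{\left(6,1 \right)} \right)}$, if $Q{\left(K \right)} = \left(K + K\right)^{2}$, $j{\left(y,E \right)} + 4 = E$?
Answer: $\frac{2345637}{220} \approx 10662.0$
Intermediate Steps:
$j{\left(y,E \right)} = -4 + E$
$l{\left(q \right)} = q + \frac{113 + q}{2 q}$
$Q{\left(K \right)} = 4 K^{2}$ ($Q{\left(K \right)} = \left(2 K\right)^{2} = 4 K^{2}$)
$\left(l{\left(-110 \right)} + c\right) + Q{\left(j{\left(6,1 \right)} \right)} = \left(\left(\frac{1}{2} - 110 + \frac{113}{2 \left(-110\right)}\right) + 10736\right) + 4 \left(-4 + 1\right)^{2} = \left(\left(\frac{1}{2} - 110 + \frac{113}{2} \left(- \frac{1}{110}\right)\right) + 10736\right) + 4 \left(-3\right)^{2} = \left(\left(\frac{1}{2} - 110 - \frac{113}{220}\right) + 10736\right) + 4 \cdot 9 = \left(- \frac{24203}{220} + 10736\right) + 36 = \frac{2337717}{220} + 36 = \frac{2345637}{220}$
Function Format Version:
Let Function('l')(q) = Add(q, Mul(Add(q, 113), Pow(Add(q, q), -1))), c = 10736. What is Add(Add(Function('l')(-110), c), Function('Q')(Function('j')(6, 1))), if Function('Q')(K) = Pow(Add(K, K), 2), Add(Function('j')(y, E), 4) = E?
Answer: Rational(2345637, 220) ≈ 10662.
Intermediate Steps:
Function('j')(y, E) = Add(-4, E)
Function('l')(q) = Add(q, Mul(Rational(1, 2), Pow(q, -1), Add(113, q))) (Function('l')(q) = Add(q, Mul(Add(113, q), Pow(Mul(2, q), -1))) = Add(q, Mul(Add(113, q), Mul(Rational(1, 2), Pow(q, -1)))) = Add(q, Mul(Rational(1, 2), Pow(q, -1), Add(113, q))))
Function('Q')(K) = Mul(4, Pow(K, 2)) (Function('Q')(K) = Pow(Mul(2, K), 2) = Mul(4, Pow(K, 2)))
Add(Add(Function('l')(-110), c), Function('Q')(Function('j')(6, 1))) = Add(Add(Add(Rational(1, 2), -110, Mul(Rational(113, 2), Pow(-110, -1))), 10736), Mul(4, Pow(Add(-4, 1), 2))) = Add(Add(Add(Rational(1, 2), -110, Mul(Rational(113, 2), Rational(-1, 110))), 10736), Mul(4, Pow(-3, 2))) = Add(Add(Add(Rational(1, 2), -110, Rational(-113, 220)), 10736), Mul(4, 9)) = Add(Add(Rational(-24203, 220), 10736), 36) = Add(Rational(2337717, 220), 36) = Rational(2345637, 220)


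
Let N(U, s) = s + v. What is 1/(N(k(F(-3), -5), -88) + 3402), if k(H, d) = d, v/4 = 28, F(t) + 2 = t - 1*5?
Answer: 1/3426 ≈ 0.00029189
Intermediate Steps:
F(t) = -7 + t (F(t) = -2 + (t - 1*5) = -2 + (t - 5) = -2 + (-5 + t) = -7 + t)
v = 112 (v = 4*28 = 112)
N(U, s) = 112 + s (N(U, s) = s + 112 = 112 + s)
1/(N(k(F(-3), -5), -88) + 3402) = 1/((112 - 88) + 3402) = 1/(24 + 3402) = 1/3426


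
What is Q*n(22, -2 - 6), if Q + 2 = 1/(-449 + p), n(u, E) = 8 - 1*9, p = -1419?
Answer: 3737/1868 ≈ 2.0005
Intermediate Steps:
n(u, E) = -1 (n(u, E) = 8 - 9 = -1)
Q = -3737/1868 (Q = -2 + 1/(-449 - 1419) = -2 + 1/(-1868) = -2 - 1/1868 = -3737/1868 ≈ -2.0005)
Q*n(22, -2 - 6) = -3737/1868*(-1) = 3737/1868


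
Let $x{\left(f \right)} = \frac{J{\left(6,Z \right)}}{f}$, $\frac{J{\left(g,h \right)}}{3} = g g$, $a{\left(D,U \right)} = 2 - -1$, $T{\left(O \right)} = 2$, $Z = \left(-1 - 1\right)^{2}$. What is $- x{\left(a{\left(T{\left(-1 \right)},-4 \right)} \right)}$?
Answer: $-36$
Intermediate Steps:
$Z = 4$ ($Z = \left(-2\right)^{2} = 4$)
$a{\left(D,U \right)} = 3$ ($a{\left(D,U \right)} = 2 + 1 = 3$)
$J{\left(g,h \right)} = 3 g^{2}$ ($J{\left(g,h \right)} = 3 g g = 3 g^{2}$)
$x{\left(f \right)} = \frac{108}{f}$ ($x{\left(f \right)} = \frac{3 \cdot 6^{2}}{f} = \frac{3 \cdot 36}{f} = \frac{108}{f}$)
$- x{\left(a{\left(T{\left(-1 \right)},-4 \right)} \right)} = - \frac{108}{3} = \left(-1\right) 36 = -36$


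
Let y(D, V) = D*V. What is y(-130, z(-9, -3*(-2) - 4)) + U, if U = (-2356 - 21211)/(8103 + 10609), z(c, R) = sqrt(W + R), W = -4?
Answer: -23567/18712 - 130*I*sqrt(2) ≈ -1.2595 - 183.85*I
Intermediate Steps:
z(c, R) = sqrt(-4 + R)
U = -23567/18712 ≈ -1.2595
y(-130, z(-9, -3*(-2) - 4)) + U = -130*sqrt(-4 + (-3*(-2) - 4)) - 23567/18712 = -130*sqrt(-4 + (6 - 4)) - 23567/18712 = -130*sqrt(-4 + 2) - 23567/18712 = -130*I*sqrt(2) - 23567/18712 = -23567/18712 - 130*I*sqrt(2)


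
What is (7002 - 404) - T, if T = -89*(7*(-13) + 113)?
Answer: 8556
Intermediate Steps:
T = -1958 (T = -89*(-91 + 113) = -89*22 = -1958)
(7002 - 404) - T = (7002 - 404) - 1*(-1958) = 6598 + 1958 = 8556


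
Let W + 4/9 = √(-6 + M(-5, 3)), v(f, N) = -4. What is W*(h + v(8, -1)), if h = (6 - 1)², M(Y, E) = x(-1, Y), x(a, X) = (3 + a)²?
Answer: -28/3 + 21*I*√2 ≈ -9.3333 + 29.698*I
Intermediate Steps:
M(Y, E) = 4 (M(Y, E) = (3 - 1)² = 2² = 4)
h = 25 (h = 5² = 25)
W = -4/9 + I*√2 (W = -4/9 + √(-6 + 4) = -4/9 + √(-2) = -4/9 + I*√2 ≈ -0.44444 + 1.4142*I)
W*(h + v(8, -1)) = (-4/9 + I*√2)*(25 - 4) = (-4/9 + I*√2)*21 = -28/3 + 21*I*√2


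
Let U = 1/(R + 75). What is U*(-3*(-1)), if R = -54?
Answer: ⅐ ≈ 0.14286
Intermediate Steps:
U = 1/21 (U = 1/(-54 + 75) = 1/21 ≈ 0.047619)
U*(-3*(-1)) = (-3*(-1))/21 = (1/21)*3 = ⅐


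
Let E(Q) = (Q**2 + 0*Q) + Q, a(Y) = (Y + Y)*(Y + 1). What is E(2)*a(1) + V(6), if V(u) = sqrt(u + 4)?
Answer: 24 + sqrt(10) ≈ 27.162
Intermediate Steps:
a(Y) = 2*Y*(1 + Y) (a(Y) = (2*Y)*(1 + Y) = 2*Y*(1 + Y))
V(u) = sqrt(4 + u)
E(Q) = Q + Q**2 (E(Q) = (Q**2 + 0) + Q = Q**2 + Q = Q + Q**2)
E(2)*a(1) + V(6) = (2*(1 + 2))*(2*1*(1 + 1)) + sqrt(4 + 6) = (2*3)*(2*1*2) + sqrt(10) = 6*4 + sqrt(10) = 24 + sqrt(10)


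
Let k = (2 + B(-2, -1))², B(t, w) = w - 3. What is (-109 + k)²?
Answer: 11025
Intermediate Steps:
B(t, w) = -3 + w
k = 4 (k = (2 + (-3 - 1))² = (2 - 4)² = (-2)² = 4)
(-109 + k)² = (-109 + 4)² = (-105)² = 11025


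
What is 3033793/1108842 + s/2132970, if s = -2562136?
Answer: 28809408323/18770846990 ≈ 1.5348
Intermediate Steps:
3033793/1108842 + s/2132970 = 3033793/1108842 - 2562136/2132970 = 3033793*(1/1108842) - 2562136*1/2132970 = 433399/158406 - 1281068/1066485 = 28809408323/18770846990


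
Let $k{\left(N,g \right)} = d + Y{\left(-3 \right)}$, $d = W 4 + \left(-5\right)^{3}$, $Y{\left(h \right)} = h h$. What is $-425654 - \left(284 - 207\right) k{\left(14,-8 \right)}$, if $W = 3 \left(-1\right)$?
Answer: $-415798$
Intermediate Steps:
$Y{\left(h \right)} = h^{2}$
$W = -3$
$d = -137$ ($d = \left(-3\right) 4 + \left(-5\right)^{3} = -12 - 125 = -137$)
$k{\left(N,g \right)} = -128$ ($k{\left(N,g \right)} = -137 + \left(-3\right)^{2} = -137 + 9 = -128$)
$-425654 - \left(284 - 207\right) k{\left(14,-8 \right)} = -425654 - \left(284 - 207\right) \left(-128\right) = -425654 - 77 \left(-128\right) = -425654 - -9856 = -425654 + 9856 = -415798$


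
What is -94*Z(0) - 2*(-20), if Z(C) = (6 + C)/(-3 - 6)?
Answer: 308/3 ≈ 102.67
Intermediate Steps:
Z(C) = -⅔ - C/9 (Z(C) = (6 + C)/(-9) = (6 + C)*(-⅑) = -⅔ - C/9)
-94*Z(0) - 2*(-20) = -94*(-⅔ - ⅑*0) - 2*(-20) = -94*(-⅔ + 0) + 40 = -94*(-⅔) + 40 = 188/3 + 40 = 308/3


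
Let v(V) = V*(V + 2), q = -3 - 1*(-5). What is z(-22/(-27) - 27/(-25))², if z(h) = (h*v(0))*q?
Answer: 0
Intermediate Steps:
q = 2 (q = -3 + 5 = 2)
v(V) = V*(2 + V)
z(h) = 0 (z(h) = (h*(0*(2 + 0)))*2 = (h*(0*2))*2 = (h*0)*2 = 0*2 = 0)
z(-22/(-27) - 27/(-25))² = 0² = 0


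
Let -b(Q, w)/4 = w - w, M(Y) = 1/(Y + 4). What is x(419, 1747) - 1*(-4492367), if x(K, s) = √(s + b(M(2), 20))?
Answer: 4492367 + √1747 ≈ 4.4924e+6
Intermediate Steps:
M(Y) = 1/(4 + Y)
b(Q, w) = 0 (b(Q, w) = -4*(w - w) = -4*0 = 0)
x(K, s) = √s (x(K, s) = √(s + 0) = √s)
x(419, 1747) - 1*(-4492367) = √1747 - 1*(-4492367) = √1747 + 4492367 = 4492367 + √1747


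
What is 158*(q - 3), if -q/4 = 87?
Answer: -55458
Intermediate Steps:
q = -348 (q = -4*87 = -348)
158*(q - 3) = 158*(-348 - 3) = 158*(-351) = -55458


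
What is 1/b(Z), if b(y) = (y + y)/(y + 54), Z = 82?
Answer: 34/41 ≈ 0.82927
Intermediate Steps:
b(y) = 2*y/(54 + y) (b(y) = (2*y)/(54 + y) = 2*y/(54 + y))
1/b(Z) = 1/(2*82/(54 + 82)) = 1/(2*82/136) = 1/(2*82*(1/136)) = 1/(41/34) = 34/41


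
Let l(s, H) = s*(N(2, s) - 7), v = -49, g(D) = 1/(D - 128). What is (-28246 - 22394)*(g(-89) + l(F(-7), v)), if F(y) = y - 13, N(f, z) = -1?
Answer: -1758170160/217 ≈ -8.1022e+6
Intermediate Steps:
g(D) = 1/(-128 + D)
F(y) = -13 + y
l(s, H) = -8*s (l(s, H) = s*(-1 - 7) = s*(-8) = -8*s)
(-28246 - 22394)*(g(-89) + l(F(-7), v)) = (-28246 - 22394)*(1/(-128 - 89) - 8*(-13 - 7)) = -50640*(1/(-217) - 8*(-20)) = -50640*(-1/217 + 160) = -50640*34719/217 = -1758170160/217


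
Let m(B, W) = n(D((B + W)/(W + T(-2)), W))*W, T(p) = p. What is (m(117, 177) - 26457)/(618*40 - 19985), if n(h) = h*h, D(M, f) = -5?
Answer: -22032/4735 ≈ -4.6530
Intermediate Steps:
n(h) = h²
m(B, W) = 25*W (m(B, W) = (-5)²*W = 25*W)
(m(117, 177) - 26457)/(618*40 - 19985) = (25*177 - 26457)/(618*40 - 19985) = (4425 - 26457)/(24720 - 19985) = -22032/4735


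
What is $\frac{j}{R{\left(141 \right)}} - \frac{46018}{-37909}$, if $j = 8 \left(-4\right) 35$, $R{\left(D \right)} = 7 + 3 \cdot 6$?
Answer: $- \frac{8261526}{189545} \approx -43.586$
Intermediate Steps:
$R{\left(D \right)} = 25$ ($R{\left(D \right)} = 7 + 18 = 25$)
$j = -1120$ ($j = \left(-32\right) 35 = -1120$)
$\frac{j}{R{\left(141 \right)}} - \frac{46018}{-37909} = - \frac{1120}{25} - \frac{46018}{-37909} = \left(-1120\right) \frac{1}{25} - - \frac{46018}{37909} = - \frac{224}{5} + \frac{46018}{37909} = - \frac{8261526}{189545}$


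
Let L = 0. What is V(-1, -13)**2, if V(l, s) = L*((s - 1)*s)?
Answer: 0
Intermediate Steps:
V(l, s) = 0 (V(l, s) = 0*((s - 1)*s) = 0*((-1 + s)*s) = 0*(s*(-1 + s)) = 0)
V(-1, -13)**2 = 0**2 = 0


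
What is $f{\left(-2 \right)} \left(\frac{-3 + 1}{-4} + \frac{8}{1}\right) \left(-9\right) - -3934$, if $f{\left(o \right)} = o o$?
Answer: $3628$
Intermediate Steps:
$f{\left(o \right)} = o^{2}$
$f{\left(-2 \right)} \left(\frac{-3 + 1}{-4} + \frac{8}{1}\right) \left(-9\right) - -3934 = \left(-2\right)^{2} \left(\frac{-3 + 1}{-4} + \frac{8}{1}\right) \left(-9\right) - -3934 = 4 \left(\left(-2\right) \left(- \frac{1}{4}\right) + 8 \cdot 1\right) \left(-9\right) + 3934 = 4 \left(\frac{1}{2} + 8\right) \left(-9\right) + 3934 = 4 \cdot \frac{17}{2} \left(-9\right) + 3934 = 34 \left(-9\right) + 3934 = -306 + 3934 = 3628$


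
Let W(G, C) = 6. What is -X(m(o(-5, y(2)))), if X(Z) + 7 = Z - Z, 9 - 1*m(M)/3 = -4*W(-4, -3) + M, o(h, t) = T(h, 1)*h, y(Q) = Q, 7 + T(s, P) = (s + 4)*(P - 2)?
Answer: 7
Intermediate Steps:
T(s, P) = -7 + (-2 + P)*(4 + s) (T(s, P) = -7 + (s + 4)*(P - 2) = -7 + (4 + s)*(-2 + P) = -7 + (-2 + P)*(4 + s))
o(h, t) = h*(-11 - h) (o(h, t) = (-15 - 2*h + 4*1 + 1*h)*h = (-15 - 2*h + 4 + h)*h = (-11 - h)*h = h*(-11 - h))
m(M) = 99 - 3*M (m(M) = 27 - 3*(-4*6 + M) = 27 - 3*(-24 + M) = 27 + (72 - 3*M) = 99 - 3*M)
X(Z) = -7 (X(Z) = -7 + (Z - Z) = -7 + 0 = -7)
-X(m(o(-5, y(2)))) = -1*(-7) = 7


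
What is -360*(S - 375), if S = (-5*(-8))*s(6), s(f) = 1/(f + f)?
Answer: 133800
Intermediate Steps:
s(f) = 1/(2*f)
S = 10/3 (S = (-5*(-8))*((½)/6) = 40*((½)*(⅙)) = 40*(1/12) = 10/3 ≈ 3.3333)
-360*(S - 375) = -360*(10/3 - 375) = -360*(-1115/3) = 133800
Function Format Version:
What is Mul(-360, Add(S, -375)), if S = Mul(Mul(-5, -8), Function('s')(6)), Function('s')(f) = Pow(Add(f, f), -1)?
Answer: 133800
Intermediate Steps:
Function('s')(f) = Mul(Rational(1, 2), Pow(f, -1)) (Function('s')(f) = Pow(Mul(2, f), -1) = Mul(Rational(1, 2), Pow(f, -1)))
S = Rational(10, 3) (S = Mul(Mul(-5, -8), Mul(Rational(1, 2), Pow(6, -1))) = Mul(40, Mul(Rational(1, 2), Rational(1, 6))) = Mul(40, Rational(1, 12)) = Rational(10, 3) ≈ 3.3333)
Mul(-360, Add(S, -375)) = Mul(-360, Add(Rational(10, 3), -375)) = Mul(-360, Rational(-1115, 3)) = 133800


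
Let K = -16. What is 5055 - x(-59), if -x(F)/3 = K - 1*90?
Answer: 4737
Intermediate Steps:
x(F) = 318 (x(F) = -3*(-16 - 1*90) = -3*(-16 - 90) = -3*(-106) = 318)
5055 - x(-59) = 5055 - 1*318 = 5055 - 318 = 4737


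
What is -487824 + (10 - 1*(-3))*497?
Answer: -481363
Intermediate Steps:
-487824 + (10 - 1*(-3))*497 = -487824 + (10 + 3)*497 = -487824 + 13*497 = -487824 + 6461 = -481363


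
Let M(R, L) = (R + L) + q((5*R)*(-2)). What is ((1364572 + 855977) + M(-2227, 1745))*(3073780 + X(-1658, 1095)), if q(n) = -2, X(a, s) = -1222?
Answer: 6821278476270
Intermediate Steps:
M(R, L) = -2 + L + R (M(R, L) = (R + L) - 2 = (L + R) - 2 = -2 + L + R)
((1364572 + 855977) + M(-2227, 1745))*(3073780 + X(-1658, 1095)) = ((1364572 + 855977) + (-2 + 1745 - 2227))*(3073780 - 1222) = (2220549 - 484)*3072558 = 2220065*3072558 = 6821278476270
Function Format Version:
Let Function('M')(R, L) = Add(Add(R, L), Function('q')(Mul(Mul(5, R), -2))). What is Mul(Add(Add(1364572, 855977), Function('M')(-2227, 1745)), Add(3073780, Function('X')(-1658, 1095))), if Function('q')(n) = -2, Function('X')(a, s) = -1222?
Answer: 6821278476270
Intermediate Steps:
Function('M')(R, L) = Add(-2, L, R) (Function('M')(R, L) = Add(Add(R, L), -2) = Add(Add(L, R), -2) = Add(-2, L, R))
Mul(Add(Add(1364572, 855977), Function('M')(-2227, 1745)), Add(3073780, Function('X')(-1658, 1095))) = Mul(Add(Add(1364572, 855977), Add(-2, 1745, -2227)), Add(3073780, -1222)) = Mul(Add(2220549, -484), 3072558) = Mul(2220065, 3072558) = 6821278476270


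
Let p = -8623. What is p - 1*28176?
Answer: -36799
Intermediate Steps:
p - 1*28176 = -8623 - 1*28176 = -8623 - 28176 = -36799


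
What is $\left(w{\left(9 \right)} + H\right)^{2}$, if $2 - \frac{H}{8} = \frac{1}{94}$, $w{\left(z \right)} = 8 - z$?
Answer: $\frac{491401}{2209} \approx 222.45$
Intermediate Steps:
$H = \frac{748}{47}$ ($H = 16 - \frac{8}{94} = 16 - \frac{4}{47} = \frac{748}{47} \approx 15.915$)
$\left(w{\left(9 \right)} + H\right)^{2} = \left(\left(8 - 9\right) + \frac{748}{47}\right)^{2} = \left(-1 + \frac{748}{47}\right)^{2} = \left(\frac{701}{47}\right)^{2} = \frac{491401}{2209}$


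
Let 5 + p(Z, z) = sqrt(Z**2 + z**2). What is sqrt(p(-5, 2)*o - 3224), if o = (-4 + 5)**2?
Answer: sqrt(-3229 + sqrt(29)) ≈ 56.777*I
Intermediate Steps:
o = 1 (o = 1**2 = 1)
p(Z, z) = -5 + sqrt(Z**2 + z**2)
sqrt(p(-5, 2)*o - 3224) = sqrt((-5 + sqrt((-5)**2 + 2**2))*1 - 3224) = sqrt((-5 + sqrt(25 + 4))*1 - 3224) = sqrt((-5 + sqrt(29))*1 - 3224) = sqrt((-5 + sqrt(29)) - 3224) = sqrt(-3229 + sqrt(29))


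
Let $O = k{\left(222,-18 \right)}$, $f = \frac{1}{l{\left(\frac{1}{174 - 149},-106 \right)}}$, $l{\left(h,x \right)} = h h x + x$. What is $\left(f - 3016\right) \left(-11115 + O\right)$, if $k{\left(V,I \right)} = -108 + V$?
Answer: $\frac{2201633661321}{66356} \approx 3.3179 \cdot 10^{7}$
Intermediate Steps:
$l{\left(h,x \right)} = x + x h^{2}$ ($l{\left(h,x \right)} = h^{2} x + x = x h^{2} + x = x + x h^{2}$)
$f = - \frac{625}{66356}$ ($f = \frac{1}{\left(-106\right) \left(1 + \left(\frac{1}{174 - 149}\right)^{2}\right)} = \frac{1}{\left(-106\right) \left(1 + \left(\frac{1}{25}\right)^{2}\right)} = \frac{1}{\left(-106\right) \left(1 + \frac{1}{625}\right)} = \frac{1}{\left(-106\right) \frac{626}{625}} = \frac{1}{- \frac{66356}{625}} = - \frac{625}{66356} \approx -0.0094189$)
$O = 114$ ($O = -108 + 222 = 114$)
$\left(f - 3016\right) \left(-11115 + O\right) = \left(- \frac{625}{66356} - 3016\right) \left(-11115 + 114\right) = \left(- \frac{200130321}{66356}\right) \left(-11001\right) = \frac{2201633661321}{66356}$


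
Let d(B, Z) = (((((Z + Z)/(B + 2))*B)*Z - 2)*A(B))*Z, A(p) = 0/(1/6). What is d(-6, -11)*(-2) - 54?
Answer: -54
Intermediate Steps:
A(p) = 0 (A(p) = 0/(⅙) = 0*6 = 0)
d(B, Z) = 0 (d(B, Z) = (((((Z + Z)/(B + 2))*B)*Z - 2)*0)*Z = (((((2*Z)/(2 + B))*B)*Z - 2)*0)*Z = ((((2*Z/(2 + B))*B)*Z - 2)*0)*Z = (((2*B*Z/(2 + B))*Z - 2)*0)*Z = ((2*B*Z²/(2 + B) - 2)*0)*Z = ((-2 + 2*B*Z²/(2 + B))*0)*Z = 0*Z = 0)
d(-6, -11)*(-2) - 54 = 0*(-2) - 54 = 0 - 54 = -54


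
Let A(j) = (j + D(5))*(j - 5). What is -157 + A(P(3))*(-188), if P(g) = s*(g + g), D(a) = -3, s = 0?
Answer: -2977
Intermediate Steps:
P(g) = 0 (P(g) = 0*(g + g) = 0*(2*g) = 0)
A(j) = (-5 + j)*(-3 + j) (A(j) = (j - 3)*(j - 5) = (-3 + j)*(-5 + j) = (-5 + j)*(-3 + j))
-157 + A(P(3))*(-188) = -157 + (15 + 0² - 8*0)*(-188) = -157 + (15 + 0 + 0)*(-188) = -157 + 15*(-188) = -157 - 2820 = -2977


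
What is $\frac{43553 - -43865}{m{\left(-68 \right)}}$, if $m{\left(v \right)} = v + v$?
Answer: $- \frac{43709}{68} \approx -642.78$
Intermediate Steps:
$m{\left(v \right)} = 2 v$
$\frac{43553 - -43865}{m{\left(-68 \right)}} = \frac{43553 - -43865}{2 \left(-68\right)} = \frac{43553 + 43865}{-136} = 87418 \left(- \frac{1}{136}\right) = - \frac{43709}{68}$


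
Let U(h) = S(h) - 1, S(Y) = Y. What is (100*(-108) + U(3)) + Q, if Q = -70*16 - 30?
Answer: -11948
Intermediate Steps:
U(h) = -1 + h (U(h) = h - 1 = -1 + h)
Q = -1150 (Q = -1120 - 30 = -1150)
(100*(-108) + U(3)) + Q = (100*(-108) + (-1 + 3)) - 1150 = (-10800 + 2) - 1150 = -10798 - 1150 = -11948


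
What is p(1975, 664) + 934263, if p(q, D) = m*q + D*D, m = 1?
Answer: 1377134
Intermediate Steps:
p(q, D) = q + D**2 (p(q, D) = 1*q + D*D = q + D**2)
p(1975, 664) + 934263 = (1975 + 664**2) + 934263 = (1975 + 440896) + 934263 = 442871 + 934263 = 1377134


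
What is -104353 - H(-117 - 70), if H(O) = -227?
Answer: -104126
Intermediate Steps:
-104353 - H(-117 - 70) = -104353 - 1*(-227) = -104353 + 227 = -104126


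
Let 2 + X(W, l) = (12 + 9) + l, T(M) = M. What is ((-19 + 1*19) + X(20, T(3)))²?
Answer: 484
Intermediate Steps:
X(W, l) = 19 + l (X(W, l) = -2 + ((12 + 9) + l) = -2 + (21 + l) = 19 + l)
((-19 + 1*19) + X(20, T(3)))² = ((-19 + 1*19) + (19 + 3))² = ((-19 + 19) + 22)² = (0 + 22)² = 22² = 484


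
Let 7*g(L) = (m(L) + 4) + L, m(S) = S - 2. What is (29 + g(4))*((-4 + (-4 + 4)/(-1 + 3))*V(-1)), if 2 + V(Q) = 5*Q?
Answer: 852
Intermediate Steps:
m(S) = -2 + S
g(L) = 2/7 + 2*L/7 (g(L) = (((-2 + L) + 4) + L)/7 = ((2 + L) + L)/7 = (2 + 2*L)/7 = 2/7 + 2*L/7)
V(Q) = -2 + 5*Q
(29 + g(4))*((-4 + (-4 + 4)/(-1 + 3))*V(-1)) = (29 + (2/7 + (2/7)*4))*((-4 + (-4 + 4)/(-1 + 3))*(-2 + 5*(-1))) = (29 + (2/7 + 8/7))*((-4 + 0/2)*(-2 - 5)) = (29 + 10/7)*((-4 + 0*(1/2))*(-7)) = 213*((-4 + 0)*(-7))/7 = 213*(-4*(-7))/7 = (213/7)*28 = 852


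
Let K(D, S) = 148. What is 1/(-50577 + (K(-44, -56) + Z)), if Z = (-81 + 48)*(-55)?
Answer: -1/48614 ≈ -2.0570e-5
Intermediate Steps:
Z = 1815 (Z = -33*(-55) = 1815)
1/(-50577 + (K(-44, -56) + Z)) = 1/(-50577 + (148 + 1815)) = 1/(-50577 + 1963) = 1/(-48614) = -1/48614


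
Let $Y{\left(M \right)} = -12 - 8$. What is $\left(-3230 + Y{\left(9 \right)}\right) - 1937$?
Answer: $-5187$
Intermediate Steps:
$Y{\left(M \right)} = -20$ ($Y{\left(M \right)} = -12 - 8 = -20$)
$\left(-3230 + Y{\left(9 \right)}\right) - 1937 = \left(-3230 - 20\right) - 1937 = -3250 - 1937 = -5187$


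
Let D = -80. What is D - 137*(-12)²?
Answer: -19808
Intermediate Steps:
D - 137*(-12)² = -80 - 137*(-12)² = -80 - 137*144 = -80 - 19728 = -19808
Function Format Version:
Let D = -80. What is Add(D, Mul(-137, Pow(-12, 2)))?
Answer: -19808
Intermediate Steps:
Add(D, Mul(-137, Pow(-12, 2))) = Add(-80, Mul(-137, Pow(-12, 2))) = Add(-80, Mul(-137, 144)) = Add(-80, -19728) = -19808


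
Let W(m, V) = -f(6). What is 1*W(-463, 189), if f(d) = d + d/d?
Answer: -7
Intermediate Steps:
f(d) = 1 + d (f(d) = d + 1 = 1 + d)
W(m, V) = -7 (W(m, V) = -(1 + 6) = -1*7 = -7)
1*W(-463, 189) = 1*(-7) = -7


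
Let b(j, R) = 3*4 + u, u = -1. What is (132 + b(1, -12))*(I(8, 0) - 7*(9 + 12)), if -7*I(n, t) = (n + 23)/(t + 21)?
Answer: -3094520/147 ≈ -21051.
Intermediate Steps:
I(n, t) = -(23 + n)/(7*(21 + t)) (I(n, t) = -(n + 23)/(7*(t + 21)) = -(23 + n)/(7*(21 + t)))
b(j, R) = 11 (b(j, R) = 3*4 - 1 = 12 - 1 = 11)
(132 + b(1, -12))*(I(8, 0) - 7*(9 + 12)) = (132 + 11)*((-23 - 1*8)/(7*(21 + 0)) - 7*(9 + 12)) = 143*((⅐)*(-23 - 8)/21 - 7*21) = 143*((⅐)*(1/21)*(-31) - 147) = 143*(-31/147 - 147) = 143*(-21640/147) = -3094520/147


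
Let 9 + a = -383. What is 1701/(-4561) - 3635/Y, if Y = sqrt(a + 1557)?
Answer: -1701/4561 - 727*sqrt(1165)/233 ≈ -106.87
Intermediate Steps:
a = -392 (a = -9 - 383 = -392)
Y = sqrt(1165) (Y = sqrt(-392 + 1557) = sqrt(1165) ≈ 34.132)
1701/(-4561) - 3635/Y = 1701/(-4561) - 3635*sqrt(1165)/1165 = 1701*(-1/4561) - 727*sqrt(1165)/233 = -1701/4561 - 727*sqrt(1165)/233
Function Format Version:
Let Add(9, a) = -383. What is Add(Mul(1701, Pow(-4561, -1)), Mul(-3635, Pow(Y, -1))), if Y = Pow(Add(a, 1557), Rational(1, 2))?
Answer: Add(Rational(-1701, 4561), Mul(Rational(-727, 233), Pow(1165, Rational(1, 2)))) ≈ -106.87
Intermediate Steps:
a = -392 (a = Add(-9, -383) = -392)
Y = Pow(1165, Rational(1, 2)) (Y = Pow(Add(-392, 1557), Rational(1, 2)) = Pow(1165, Rational(1, 2)) ≈ 34.132)
Add(Mul(1701, Pow(-4561, -1)), Mul(-3635, Pow(Y, -1))) = Add(Mul(1701, Pow(-4561, -1)), Mul(-3635, Pow(Pow(1165, Rational(1, 2)), -1))) = Add(Mul(1701, Rational(-1, 4561)), Mul(-3635, Mul(Rational(1, 1165), Pow(1165, Rational(1, 2))))) = Add(Rational(-1701, 4561), Mul(Rational(-727, 233), Pow(1165, Rational(1, 2))))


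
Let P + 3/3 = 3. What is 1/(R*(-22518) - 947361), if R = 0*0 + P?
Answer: -1/992397 ≈ -1.0077e-6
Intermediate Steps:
P = 2 (P = -1 + 3 = 2)
R = 2 (R = 0*0 + 2 = 0 + 2 = 2)
1/(R*(-22518) - 947361) = 1/(2*(-22518) - 947361) = 1/(-45036 - 947361) = 1/(-992397) = -1/992397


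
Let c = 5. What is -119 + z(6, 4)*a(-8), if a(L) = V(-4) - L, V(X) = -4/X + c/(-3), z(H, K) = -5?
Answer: -467/3 ≈ -155.67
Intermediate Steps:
V(X) = -5/3 - 4/X (V(X) = -4/X + 5/(-3) = -4/X + 5*(-1/3) = -4/X - 5/3 = -5/3 - 4/X)
a(L) = -2/3 - L (a(L) = (-5/3 - 4/(-4)) - L = (-5/3 - 4*(-1/4)) - L = (-5/3 + 1) - L = -2/3 - L)
-119 + z(6, 4)*a(-8) = -119 - 5*(-2/3 - 1*(-8)) = -119 - 5*(-2/3 + 8) = -119 - 5*22/3 = -119 - 110/3 = -467/3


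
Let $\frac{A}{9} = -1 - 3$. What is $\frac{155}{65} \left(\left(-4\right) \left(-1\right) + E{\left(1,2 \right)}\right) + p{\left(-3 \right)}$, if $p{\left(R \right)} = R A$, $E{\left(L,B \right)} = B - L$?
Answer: $\frac{1559}{13} \approx 119.92$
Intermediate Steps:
$A = -36$ ($A = 9 \left(-1 - 3\right) = 9 \left(-4\right) = -36$)
$p{\left(R \right)} = - 36 R$ ($p{\left(R \right)} = R \left(-36\right) = - 36 R$)
$\frac{155}{65} \left(\left(-4\right) \left(-1\right) + E{\left(1,2 \right)}\right) + p{\left(-3 \right)} = \frac{155}{65} \left(\left(-4\right) \left(-1\right) + \left(2 - 1\right)\right) - -108 = 155 \cdot \frac{1}{65} \left(4 + \left(2 - 1\right)\right) + 108 = \frac{31 \left(4 + 1\right)}{13} + 108 = \frac{31}{13} \cdot 5 + 108 = \frac{155}{13} + 108 = \frac{1559}{13}$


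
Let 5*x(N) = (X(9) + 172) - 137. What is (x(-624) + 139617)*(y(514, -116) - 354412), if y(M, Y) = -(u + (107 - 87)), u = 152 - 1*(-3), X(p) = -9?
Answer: -247541085157/5 ≈ -4.9508e+10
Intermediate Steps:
u = 155 (u = 152 + 3 = 155)
x(N) = 26/5 (x(N) = ((-9 + 172) - 137)/5 = (163 - 137)/5 = (⅕)*26 = 26/5)
y(M, Y) = -175 (y(M, Y) = -(155 + (107 - 87)) = -(155 + 20) = -1*175 = -175)
(x(-624) + 139617)*(y(514, -116) - 354412) = (26/5 + 139617)*(-175 - 354412) = (698111/5)*(-354587) = -247541085157/5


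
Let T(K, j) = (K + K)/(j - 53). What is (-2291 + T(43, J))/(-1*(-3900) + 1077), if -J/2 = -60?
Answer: -51137/111153 ≈ -0.46006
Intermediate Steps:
J = 120 (J = -2*(-60) = 120)
T(K, j) = 2*K/(-53 + j) (T(K, j) = (2*K)/(-53 + j) = 2*K/(-53 + j))
(-2291 + T(43, J))/(-1*(-3900) + 1077) = (-2291 + 2*43/(-53 + 120))/(-1*(-3900) + 1077) = (-2291 + 2*43/67)/(3900 + 1077) = (-2291 + 2*43*(1/67))/4977 = (-2291 + 86/67)*(1/4977) = -153411/67*1/4977 = -51137/111153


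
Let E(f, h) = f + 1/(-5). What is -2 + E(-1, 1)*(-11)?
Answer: 56/5 ≈ 11.200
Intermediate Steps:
E(f, h) = -1/5 + f (E(f, h) = f - 1/5 = -1/5 + f)
-2 + E(-1, 1)*(-11) = -2 + (-1/5 - 1)*(-11) = -2 - 6/5*(-11) = -2 + 66/5 = 56/5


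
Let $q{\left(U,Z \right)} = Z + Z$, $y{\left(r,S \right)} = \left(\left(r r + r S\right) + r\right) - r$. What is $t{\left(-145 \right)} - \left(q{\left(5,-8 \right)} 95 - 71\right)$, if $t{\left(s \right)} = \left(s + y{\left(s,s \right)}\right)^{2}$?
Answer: $1756030616$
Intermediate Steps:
$y{\left(r,S \right)} = r^{2} + S r$ ($y{\left(r,S \right)} = \left(\left(r^{2} + S r\right) + r\right) - r = \left(r + r^{2} + S r\right) - r = r^{2} + S r$)
$q{\left(U,Z \right)} = 2 Z$
$t{\left(s \right)} = \left(s + 2 s^{2}\right)^{2}$ ($t{\left(s \right)} = \left(s + s \left(s + s\right)\right)^{2} = \left(s + s 2 s\right)^{2} = \left(s + 2 s^{2}\right)^{2}$)
$t{\left(-145 \right)} - \left(q{\left(5,-8 \right)} 95 - 71\right) = \left(-145\right)^{2} \left(1 + 2 \left(-145\right)\right)^{2} - \left(2 \left(-8\right) 95 - 71\right) = 21025 \left(1 - 290\right)^{2} - \left(\left(-16\right) 95 - 71\right) = 21025 \left(-289\right)^{2} - \left(-1520 - 71\right) = 21025 \cdot 83521 - -1591 = 1756029025 + 1591 = 1756030616$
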